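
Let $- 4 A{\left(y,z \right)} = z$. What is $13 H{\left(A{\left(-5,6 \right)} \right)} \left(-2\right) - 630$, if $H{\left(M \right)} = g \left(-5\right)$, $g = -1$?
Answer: $-760$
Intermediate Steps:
$A{\left(y,z \right)} = - \frac{z}{4}$
$H{\left(M \right)} = 5$ ($H{\left(M \right)} = \left(-1\right) \left(-5\right) = 5$)
$13 H{\left(A{\left(-5,6 \right)} \right)} \left(-2\right) - 630 = 13 \cdot 5 \left(-2\right) - 630 = 65 \left(-2\right) - 630 = -130 - 630 = -760$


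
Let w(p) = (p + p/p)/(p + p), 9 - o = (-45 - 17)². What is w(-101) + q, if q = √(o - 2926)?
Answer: 50/101 + I*√6761 ≈ 0.49505 + 82.225*I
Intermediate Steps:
o = -3835 (o = 9 - (-45 - 17)² = 9 - 1*(-62)² = 9 - 1*3844 = 9 - 3844 = -3835)
w(p) = (1 + p)/(2*p) (w(p) = (p + 1)/((2*p)) = (1 + p)*(1/(2*p)) = (1 + p)/(2*p))
q = I*√6761 (q = √(-3835 - 2926) = √(-6761) = I*√6761 ≈ 82.225*I)
w(-101) + q = (½)*(1 - 101)/(-101) + I*√6761 = (½)*(-1/101)*(-100) + I*√6761 = 50/101 + I*√6761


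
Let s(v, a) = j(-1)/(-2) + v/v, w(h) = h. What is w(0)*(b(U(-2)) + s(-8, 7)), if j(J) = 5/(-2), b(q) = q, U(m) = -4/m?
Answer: 0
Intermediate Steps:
j(J) = -5/2 (j(J) = 5*(-1/2) = -5/2)
s(v, a) = 9/4 (s(v, a) = -5/2/(-2) + v/v = -5/2*(-1/2) + 1 = 5/4 + 1 = 9/4)
w(0)*(b(U(-2)) + s(-8, 7)) = 0*(-4/(-2) + 9/4) = 0*(-4*(-1/2) + 9/4) = 0*(2 + 9/4) = 0*(17/4) = 0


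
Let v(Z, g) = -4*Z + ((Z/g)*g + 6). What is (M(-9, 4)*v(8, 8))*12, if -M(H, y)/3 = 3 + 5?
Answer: 5184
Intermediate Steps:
M(H, y) = -24 (M(H, y) = -3*(3 + 5) = -3*8 = -24)
v(Z, g) = 6 - 3*Z (v(Z, g) = -4*Z + ((Z/g)*g + 6) = -4*Z + (Z + 6) = -4*Z + (6 + Z) = 6 - 3*Z)
(M(-9, 4)*v(8, 8))*12 = -24*(6 - 3*8)*12 = -24*(6 - 24)*12 = -24*(-18)*12 = 432*12 = 5184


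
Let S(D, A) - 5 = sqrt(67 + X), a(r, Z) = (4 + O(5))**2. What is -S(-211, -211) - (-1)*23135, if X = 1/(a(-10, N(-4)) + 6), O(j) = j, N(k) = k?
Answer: 23130 - sqrt(507210)/87 ≈ 23122.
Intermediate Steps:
a(r, Z) = 81 (a(r, Z) = (4 + 5)**2 = 9**2 = 81)
X = 1/87 (X = 1/(81 + 6) = 1/87 ≈ 0.011494)
S(D, A) = 5 + sqrt(507210)/87 (S(D, A) = 5 + sqrt(67 + 1/87) = 5 + sqrt(5830/87) = 5 + sqrt(507210)/87)
-S(-211, -211) - (-1)*23135 = -(5 + sqrt(507210)/87) - (-1)*23135 = (-5 - sqrt(507210)/87) - 1*(-23135) = (-5 - sqrt(507210)/87) + 23135 = 23130 - sqrt(507210)/87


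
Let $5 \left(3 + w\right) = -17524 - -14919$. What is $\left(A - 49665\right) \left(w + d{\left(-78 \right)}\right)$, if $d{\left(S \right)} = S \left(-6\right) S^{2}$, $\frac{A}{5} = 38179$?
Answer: $402051869240$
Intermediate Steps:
$A = 190895$ ($A = 5 \cdot 38179 = 190895$)
$d{\left(S \right)} = - 6 S^{3}$ ($d{\left(S \right)} = - 6 S S^{2} = - 6 S^{3}$)
$w = -524$ ($w = -3 + \frac{-17524 - -14919}{5} = -3 + \frac{-17524 + 14919}{5} = -3 + \frac{1}{5} \left(-2605\right) = -3 - 521 = -524$)
$\left(A - 49665\right) \left(w + d{\left(-78 \right)}\right) = \left(190895 - 49665\right) \left(-524 - 6 \left(-78\right)^{3}\right) = 141230 \left(-524 - -2847312\right) = 141230 \left(-524 + 2847312\right) = 141230 \cdot 2846788 = 402051869240$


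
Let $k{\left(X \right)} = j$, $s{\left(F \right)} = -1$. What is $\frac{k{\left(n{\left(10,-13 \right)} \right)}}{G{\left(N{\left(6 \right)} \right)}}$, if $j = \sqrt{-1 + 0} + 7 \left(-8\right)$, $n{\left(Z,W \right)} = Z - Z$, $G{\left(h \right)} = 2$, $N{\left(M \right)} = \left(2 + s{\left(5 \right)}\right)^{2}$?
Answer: $-28 + \frac{i}{2} \approx -28.0 + 0.5 i$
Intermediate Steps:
$N{\left(M \right)} = 1$ ($N{\left(M \right)} = \left(2 - 1\right)^{2} = 1^{2} = 1$)
$n{\left(Z,W \right)} = 0$
$j = -56 + i$ ($j = \sqrt{-1} - 56 = i - 56 = -56 + i \approx -56.0 + 1.0 i$)
$k{\left(X \right)} = -56 + i$
$\frac{k{\left(n{\left(10,-13 \right)} \right)}}{G{\left(N{\left(6 \right)} \right)}} = \frac{-56 + i}{2} = \left(-56 + i\right) \frac{1}{2} = -28 + \frac{i}{2}$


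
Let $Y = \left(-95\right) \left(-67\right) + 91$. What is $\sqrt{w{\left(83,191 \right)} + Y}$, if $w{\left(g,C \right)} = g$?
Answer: $\sqrt{6539} \approx 80.864$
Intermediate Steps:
$Y = 6456$ ($Y = 6365 + 91 = 6456$)
$\sqrt{w{\left(83,191 \right)} + Y} = \sqrt{83 + 6456} = \sqrt{6539}$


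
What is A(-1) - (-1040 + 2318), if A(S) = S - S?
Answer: -1278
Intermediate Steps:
A(S) = 0
A(-1) - (-1040 + 2318) = 0 - (-1040 + 2318) = 0 - 1*1278 = 0 - 1278 = -1278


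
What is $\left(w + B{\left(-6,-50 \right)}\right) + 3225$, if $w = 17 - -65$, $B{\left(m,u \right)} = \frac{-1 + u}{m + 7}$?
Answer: $3256$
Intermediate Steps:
$B{\left(m,u \right)} = \frac{-1 + u}{7 + m}$
$w = 82$ ($w = 17 + 65 = 82$)
$\left(w + B{\left(-6,-50 \right)}\right) + 3225 = \left(82 + \frac{-1 - 50}{7 - 6}\right) + 3225 = \left(82 + 1^{-1} \left(-51\right)\right) + 3225 = \left(82 + 1 \left(-51\right)\right) + 3225 = \left(82 - 51\right) + 3225 = 31 + 3225 = 3256$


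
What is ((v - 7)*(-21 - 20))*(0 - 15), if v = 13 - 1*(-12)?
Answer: 11070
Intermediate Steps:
v = 25 (v = 13 + 12 = 25)
((v - 7)*(-21 - 20))*(0 - 15) = ((25 - 7)*(-21 - 20))*(0 - 15) = (18*(-41))*(-15) = -738*(-15) = 11070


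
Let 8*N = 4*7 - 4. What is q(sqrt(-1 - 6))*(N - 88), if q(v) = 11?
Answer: -935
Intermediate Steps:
N = 3 (N = (4*7 - 4)/8 = (28 - 4)/8 = (1/8)*24 = 3)
q(sqrt(-1 - 6))*(N - 88) = 11*(3 - 88) = 11*(-85) = -935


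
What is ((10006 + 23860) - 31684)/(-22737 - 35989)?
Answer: -1091/29363 ≈ -0.037156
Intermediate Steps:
((10006 + 23860) - 31684)/(-22737 - 35989) = (33866 - 31684)/(-58726) = 2182*(-1/58726) = -1091/29363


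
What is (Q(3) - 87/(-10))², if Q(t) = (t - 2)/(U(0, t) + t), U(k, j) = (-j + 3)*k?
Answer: 73441/900 ≈ 81.601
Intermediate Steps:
U(k, j) = k*(3 - j) (U(k, j) = (3 - j)*k = k*(3 - j))
Q(t) = (-2 + t)/t (Q(t) = (t - 2)/(0*(3 - t) + t) = (-2 + t)/(0 + t) = (-2 + t)/t)
(Q(3) - 87/(-10))² = ((-2 + 3)/3 - 87/(-10))² = ((⅓)*1 - 87*(-⅒))² = (⅓ + 87/10)² = (271/30)² = 73441/900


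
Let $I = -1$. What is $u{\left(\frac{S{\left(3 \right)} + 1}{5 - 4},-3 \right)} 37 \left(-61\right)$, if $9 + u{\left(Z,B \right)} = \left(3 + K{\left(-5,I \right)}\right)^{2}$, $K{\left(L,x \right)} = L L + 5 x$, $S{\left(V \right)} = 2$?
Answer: $-1173640$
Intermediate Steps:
$K{\left(L,x \right)} = L^{2} + 5 x$
$u{\left(Z,B \right)} = 520$ ($u{\left(Z,B \right)} = -9 + \left(3 + \left(\left(-5\right)^{2} + 5 \left(-1\right)\right)\right)^{2} = -9 + \left(3 + \left(25 - 5\right)\right)^{2} = -9 + \left(3 + 20\right)^{2} = -9 + 23^{2} = -9 + 529 = 520$)
$u{\left(\frac{S{\left(3 \right)} + 1}{5 - 4},-3 \right)} 37 \left(-61\right) = 520 \cdot 37 \left(-61\right) = 19240 \left(-61\right) = -1173640$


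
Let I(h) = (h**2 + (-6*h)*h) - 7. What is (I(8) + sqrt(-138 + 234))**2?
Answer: 107025 - 2616*sqrt(6) ≈ 1.0062e+5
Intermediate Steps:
I(h) = -7 - 5*h**2 (I(h) = (h**2 - 6*h**2) - 7 = -5*h**2 - 7 = -7 - 5*h**2)
(I(8) + sqrt(-138 + 234))**2 = ((-7 - 5*8**2) + sqrt(-138 + 234))**2 = ((-7 - 5*64) + sqrt(96))**2 = ((-7 - 320) + 4*sqrt(6))**2 = (-327 + 4*sqrt(6))**2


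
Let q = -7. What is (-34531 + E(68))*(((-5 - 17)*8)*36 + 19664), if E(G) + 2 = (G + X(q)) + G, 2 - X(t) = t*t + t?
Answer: -458976336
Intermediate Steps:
X(t) = 2 - t - t² (X(t) = 2 - (t*t + t) = 2 - (t² + t) = 2 - (t + t²) = 2 + (-t - t²) = 2 - t - t²)
E(G) = -42 + 2*G (E(G) = -2 + ((G + (2 - 1*(-7) - 1*(-7)²)) + G) = -2 + ((G + (2 + 7 - 1*49)) + G) = -2 + ((G + (2 + 7 - 49)) + G) = -2 + ((G - 40) + G) = -2 + ((-40 + G) + G) = -2 + (-40 + 2*G) = -42 + 2*G)
(-34531 + E(68))*(((-5 - 17)*8)*36 + 19664) = (-34531 + (-42 + 2*68))*(((-5 - 17)*8)*36 + 19664) = (-34531 + (-42 + 136))*(-22*8*36 + 19664) = (-34531 + 94)*(-176*36 + 19664) = -34437*(-6336 + 19664) = -34437*13328 = -458976336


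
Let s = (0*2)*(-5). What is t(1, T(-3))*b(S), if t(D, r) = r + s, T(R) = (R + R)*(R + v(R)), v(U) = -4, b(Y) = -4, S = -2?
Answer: -168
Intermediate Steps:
T(R) = 2*R*(-4 + R) (T(R) = (R + R)*(R - 4) = (2*R)*(-4 + R) = 2*R*(-4 + R))
s = 0 (s = 0*(-5) = 0)
t(D, r) = r (t(D, r) = r + 0 = r)
t(1, T(-3))*b(S) = (2*(-3)*(-4 - 3))*(-4) = (2*(-3)*(-7))*(-4) = 42*(-4) = -168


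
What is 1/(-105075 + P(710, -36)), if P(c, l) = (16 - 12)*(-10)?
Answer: -1/105115 ≈ -9.5134e-6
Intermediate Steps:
P(c, l) = -40 (P(c, l) = 4*(-10) = -40)
1/(-105075 + P(710, -36)) = 1/(-105075 - 40) = 1/(-105115) = -1/105115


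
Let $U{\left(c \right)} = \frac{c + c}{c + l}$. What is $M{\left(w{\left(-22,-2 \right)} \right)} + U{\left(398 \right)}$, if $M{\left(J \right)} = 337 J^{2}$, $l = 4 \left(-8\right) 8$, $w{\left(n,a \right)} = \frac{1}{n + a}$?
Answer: $\frac{253175}{40896} \approx 6.1907$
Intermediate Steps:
$w{\left(n,a \right)} = \frac{1}{a + n}$
$l = -256$ ($l = \left(-32\right) 8 = -256$)
$U{\left(c \right)} = \frac{2 c}{-256 + c}$ ($U{\left(c \right)} = \frac{c + c}{c - 256} = \frac{2 c}{-256 + c}$)
$M{\left(w{\left(-22,-2 \right)} \right)} + U{\left(398 \right)} = 337 \left(\frac{1}{-2 - 22}\right)^{2} + 2 \cdot 398 \frac{1}{-256 + 398} = 337 \left(\frac{1}{-24}\right)^{2} + 2 \cdot 398 \cdot \frac{1}{142} = 337 \left(- \frac{1}{24}\right)^{2} + 2 \cdot 398 \cdot \frac{1}{142} = 337 \cdot \frac{1}{576} + \frac{398}{71} = \frac{337}{576} + \frac{398}{71} = \frac{253175}{40896}$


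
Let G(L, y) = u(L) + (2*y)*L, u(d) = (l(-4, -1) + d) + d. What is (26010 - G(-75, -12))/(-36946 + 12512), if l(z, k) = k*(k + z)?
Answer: -24355/24434 ≈ -0.99677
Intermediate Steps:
u(d) = 5 + 2*d (u(d) = (-(-1 - 4) + d) + d = (-1*(-5) + d) + d = (5 + d) + d = 5 + 2*d)
G(L, y) = 5 + 2*L + 2*L*y (G(L, y) = (5 + 2*L) + (2*y)*L = (5 + 2*L) + 2*L*y = 5 + 2*L + 2*L*y)
(26010 - G(-75, -12))/(-36946 + 12512) = (26010 - (5 + 2*(-75) + 2*(-75)*(-12)))/(-36946 + 12512) = (26010 - (5 - 150 + 1800))/(-24434) = (26010 - 1*1655)*(-1/24434) = (26010 - 1655)*(-1/24434) = 24355*(-1/24434) = -24355/24434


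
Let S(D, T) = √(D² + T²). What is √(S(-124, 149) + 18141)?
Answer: √(18141 + √37577) ≈ 135.41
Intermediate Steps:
√(S(-124, 149) + 18141) = √(√((-124)² + 149²) + 18141) = √(√(15376 + 22201) + 18141) = √(√37577 + 18141) = √(18141 + √37577)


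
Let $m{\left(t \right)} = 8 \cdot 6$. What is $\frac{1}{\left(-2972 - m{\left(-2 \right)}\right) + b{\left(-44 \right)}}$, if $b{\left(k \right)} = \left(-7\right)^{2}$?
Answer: $- \frac{1}{2971} \approx -0.00033659$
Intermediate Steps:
$b{\left(k \right)} = 49$
$m{\left(t \right)} = 48$
$\frac{1}{\left(-2972 - m{\left(-2 \right)}\right) + b{\left(-44 \right)}} = \frac{1}{\left(-2972 - 48\right) + 49} = \frac{1}{-3020 + 49} = \frac{1}{-2971} = - \frac{1}{2971}$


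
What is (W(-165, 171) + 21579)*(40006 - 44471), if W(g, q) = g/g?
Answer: -96354700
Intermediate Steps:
W(g, q) = 1
(W(-165, 171) + 21579)*(40006 - 44471) = (1 + 21579)*(40006 - 44471) = 21580*(-4465) = -96354700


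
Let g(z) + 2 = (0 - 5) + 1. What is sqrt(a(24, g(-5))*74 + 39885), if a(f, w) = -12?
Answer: 3*sqrt(4333) ≈ 197.48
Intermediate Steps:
g(z) = -6 (g(z) = -2 + ((0 - 5) + 1) = -2 + (-5 + 1) = -2 - 4 = -6)
sqrt(a(24, g(-5))*74 + 39885) = sqrt(-12*74 + 39885) = sqrt(-888 + 39885) = sqrt(38997) = 3*sqrt(4333)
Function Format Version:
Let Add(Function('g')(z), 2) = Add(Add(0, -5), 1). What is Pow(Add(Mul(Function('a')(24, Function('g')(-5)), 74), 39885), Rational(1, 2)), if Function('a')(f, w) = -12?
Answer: Mul(3, Pow(4333, Rational(1, 2))) ≈ 197.48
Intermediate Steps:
Function('g')(z) = -6 (Function('g')(z) = Add(-2, Add(Add(0, -5), 1)) = Add(-2, Add(-5, 1)) = Add(-2, -4) = -6)
Pow(Add(Mul(Function('a')(24, Function('g')(-5)), 74), 39885), Rational(1, 2)) = Pow(Add(Mul(-12, 74), 39885), Rational(1, 2)) = Pow(Add(-888, 39885), Rational(1, 2)) = Pow(38997, Rational(1, 2)) = Mul(3, Pow(4333, Rational(1, 2)))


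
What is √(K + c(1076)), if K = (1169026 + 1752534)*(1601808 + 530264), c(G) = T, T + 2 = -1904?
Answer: √6228976270414 ≈ 2.4958e+6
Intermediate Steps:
T = -1906 (T = -2 - 1904 = -1906)
c(G) = -1906
K = 6228976272320 (K = 2921560*2132072 = 6228976272320)
√(K + c(1076)) = √(6228976272320 - 1906) = √6228976270414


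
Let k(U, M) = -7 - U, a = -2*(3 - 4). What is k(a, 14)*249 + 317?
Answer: -1924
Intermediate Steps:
a = 2 (a = -2*(-1) = 2)
k(a, 14)*249 + 317 = (-7 - 1*2)*249 + 317 = (-7 - 2)*249 + 317 = -9*249 + 317 = -2241 + 317 = -1924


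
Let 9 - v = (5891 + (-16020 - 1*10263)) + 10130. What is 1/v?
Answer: 1/10271 ≈ 9.7362e-5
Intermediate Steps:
v = 10271 (v = 9 - ((5891 + (-16020 - 1*10263)) + 10130) = 9 - ((5891 + (-16020 - 10263)) + 10130) = 9 - ((5891 - 26283) + 10130) = 9 - (-20392 + 10130) = 9 - 1*(-10262) = 9 + 10262 = 10271)
1/v = 1/10271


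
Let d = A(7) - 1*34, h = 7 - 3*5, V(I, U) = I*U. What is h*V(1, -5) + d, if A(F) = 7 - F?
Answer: 6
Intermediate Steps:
h = -8 (h = 7 - 15 = -8)
d = -34 (d = (7 - 1*7) - 1*34 = (7 - 7) - 34 = 0 - 34 = -34)
h*V(1, -5) + d = -8*(-5) - 34 = 40 - 34 = 6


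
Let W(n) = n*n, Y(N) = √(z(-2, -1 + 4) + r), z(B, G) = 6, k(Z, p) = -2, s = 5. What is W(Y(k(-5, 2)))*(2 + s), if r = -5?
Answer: 7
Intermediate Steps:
Y(N) = 1 (Y(N) = √(6 - 5) = √1 = 1)
W(n) = n²
W(Y(k(-5, 2)))*(2 + s) = 1²*(2 + 5) = 1*7 = 7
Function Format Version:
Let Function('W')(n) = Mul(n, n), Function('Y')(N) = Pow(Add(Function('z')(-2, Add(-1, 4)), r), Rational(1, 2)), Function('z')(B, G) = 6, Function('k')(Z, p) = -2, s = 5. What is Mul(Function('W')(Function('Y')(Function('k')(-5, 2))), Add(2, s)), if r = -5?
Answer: 7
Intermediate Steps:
Function('Y')(N) = 1 (Function('Y')(N) = Pow(Add(6, -5), Rational(1, 2)) = Pow(1, Rational(1, 2)) = 1)
Function('W')(n) = Pow(n, 2)
Mul(Function('W')(Function('Y')(Function('k')(-5, 2))), Add(2, s)) = Mul(Pow(1, 2), Add(2, 5)) = Mul(1, 7) = 7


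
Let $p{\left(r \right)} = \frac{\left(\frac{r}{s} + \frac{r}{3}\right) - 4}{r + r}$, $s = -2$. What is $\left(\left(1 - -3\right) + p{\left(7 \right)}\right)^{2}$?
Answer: $\frac{93025}{7056} \approx 13.184$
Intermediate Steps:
$p{\left(r \right)} = \frac{-4 - \frac{r}{6}}{2 r}$ ($p{\left(r \right)} = \frac{\left(\frac{r}{-2} + \frac{r}{3}\right) - 4}{r + r} = \frac{\left(r \left(- \frac{1}{2}\right) + r \frac{1}{3}\right) - 4}{2 r} = \left(\left(- \frac{r}{2} + \frac{r}{3}\right) - 4\right) \frac{1}{2 r} = \left(- \frac{r}{6} - 4\right) \frac{1}{2 r} = \left(-4 - \frac{r}{6}\right) \frac{1}{2 r} = \frac{-4 - \frac{r}{6}}{2 r}$)
$\left(\left(1 - -3\right) + p{\left(7 \right)}\right)^{2} = \left(\left(1 - -3\right) + \frac{-24 - 7}{12 \cdot 7}\right)^{2} = \left(\left(1 + 3\right) + \frac{1}{12} \cdot \frac{1}{7} \left(-24 - 7\right)\right)^{2} = \left(4 + \frac{1}{12} \cdot \frac{1}{7} \left(-31\right)\right)^{2} = \left(4 - \frac{31}{84}\right)^{2} = \left(\frac{305}{84}\right)^{2} = \frac{93025}{7056}$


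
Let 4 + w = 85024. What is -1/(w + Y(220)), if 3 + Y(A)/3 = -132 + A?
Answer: -1/85275 ≈ -1.1727e-5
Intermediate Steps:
w = 85020 (w = -4 + 85024 = 85020)
Y(A) = -405 + 3*A (Y(A) = -9 + 3*(-132 + A) = -9 + (-396 + 3*A) = -405 + 3*A)
-1/(w + Y(220)) = -1/(85020 + (-405 + 3*220)) = -1/(85020 + (-405 + 660)) = -1/(85020 + 255) = -1/85275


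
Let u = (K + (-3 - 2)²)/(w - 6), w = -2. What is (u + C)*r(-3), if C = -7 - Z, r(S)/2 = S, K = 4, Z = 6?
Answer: 399/4 ≈ 99.750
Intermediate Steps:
r(S) = 2*S
C = -13 (C = -7 - 1*6 = -7 - 6 = -13)
u = -29/8 (u = (4 + (-3 - 2)²)/(-2 - 6) = (4 + (-5)²)/(-8) = (4 + 25)*(-⅛) = 29*(-⅛) = -29/8 ≈ -3.6250)
(u + C)*r(-3) = (-29/8 - 13)*(2*(-3)) = -133/8*(-6) = 399/4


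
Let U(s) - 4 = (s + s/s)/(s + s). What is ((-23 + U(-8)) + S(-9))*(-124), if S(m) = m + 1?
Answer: 13175/4 ≈ 3293.8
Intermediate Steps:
S(m) = 1 + m
U(s) = 4 + (1 + s)/(2*s) (U(s) = 4 + (s + s/s)/(s + s) = 4 + (s + 1)/((2*s)) = 4 + (1 + s)*(1/(2*s)) = 4 + (1 + s)/(2*s))
((-23 + U(-8)) + S(-9))*(-124) = ((-23 + (½)*(1 + 9*(-8))/(-8)) + (1 - 9))*(-124) = ((-23 + (½)*(-⅛)*(1 - 72)) - 8)*(-124) = ((-23 + (½)*(-⅛)*(-71)) - 8)*(-124) = ((-23 + 71/16) - 8)*(-124) = (-297/16 - 8)*(-124) = -425/16*(-124) = 13175/4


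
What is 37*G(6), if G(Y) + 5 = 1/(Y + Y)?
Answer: -2183/12 ≈ -181.92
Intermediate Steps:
G(Y) = -5 + 1/(2*Y) (G(Y) = -5 + 1/(Y + Y) = -5 + 1/(2*Y))
37*G(6) = 37*(-5 + (½)/6) = 37*(-5 + (½)*(⅙)) = 37*(-5 + 1/12) = 37*(-59/12) = -2183/12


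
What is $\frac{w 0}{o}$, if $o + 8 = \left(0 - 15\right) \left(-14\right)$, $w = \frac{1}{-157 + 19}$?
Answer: $0$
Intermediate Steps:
$w = - \frac{1}{138}$ ($w = \frac{1}{-138} = - \frac{1}{138} \approx -0.0072464$)
$o = 202$ ($o = -8 + \left(0 - 15\right) \left(-14\right) = -8 - -210 = -8 + 210 = 202$)
$\frac{w 0}{o} = \frac{\left(- \frac{1}{138}\right) 0}{202} = 0 \cdot \frac{1}{202} = 0$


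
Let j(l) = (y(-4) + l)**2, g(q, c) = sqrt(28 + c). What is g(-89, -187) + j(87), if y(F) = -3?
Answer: 7056 + I*sqrt(159) ≈ 7056.0 + 12.61*I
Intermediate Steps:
j(l) = (-3 + l)**2
g(-89, -187) + j(87) = sqrt(28 - 187) + (-3 + 87)**2 = sqrt(-159) + 84**2 = I*sqrt(159) + 7056 = 7056 + I*sqrt(159)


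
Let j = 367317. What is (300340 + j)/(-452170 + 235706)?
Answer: -667657/216464 ≈ -3.0844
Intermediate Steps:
(300340 + j)/(-452170 + 235706) = (300340 + 367317)/(-452170 + 235706) = 667657/(-216464) = 667657*(-1/216464) = -667657/216464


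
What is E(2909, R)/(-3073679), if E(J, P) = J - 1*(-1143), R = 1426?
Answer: -4052/3073679 ≈ -0.0013183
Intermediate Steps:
E(J, P) = 1143 + J (E(J, P) = J + 1143 = 1143 + J)
E(2909, R)/(-3073679) = (1143 + 2909)/(-3073679) = 4052*(-1/3073679) = -4052/3073679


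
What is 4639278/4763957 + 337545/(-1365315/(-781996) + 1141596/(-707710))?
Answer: 148322928630859371884142/58377190070055923 ≈ 2.5408e+6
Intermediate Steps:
4639278/4763957 + 337545/(-1365315/(-781996) + 1141596/(-707710)) = 4639278*(1/4763957) + 337545/(-1365315*(-1/781996) + 1141596*(-1/707710)) = 4639278/4763957 + 337545/(1365315/781996 - 570798/353855) = 4639278/4763957 + 337545/(36761786517/276713194580) = 4639278/4763957 + 337545*(276713194580/36761786517) = 4639278/4763957 + 31134385088168700/12253928839 = 148322928630859371884142/58377190070055923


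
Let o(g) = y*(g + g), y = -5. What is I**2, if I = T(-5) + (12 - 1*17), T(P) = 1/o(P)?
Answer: 62001/2500 ≈ 24.800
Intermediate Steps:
o(g) = -10*g (o(g) = -5*(g + g) = -10*g)
T(P) = -1/(10*P) (T(P) = 1/(-10*P) = -1/(10*P))
I = -249/50 (I = -1/10/(-5) + (12 - 1*17) = -1/10*(-1/5) + (12 - 17) = 1/50 - 5 = -249/50 ≈ -4.9800)
I**2 = (-249/50)**2 = 62001/2500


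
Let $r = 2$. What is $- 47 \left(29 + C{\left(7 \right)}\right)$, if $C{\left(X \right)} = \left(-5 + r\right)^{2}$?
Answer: $-1786$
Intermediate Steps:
$C{\left(X \right)} = 9$ ($C{\left(X \right)} = \left(-5 + 2\right)^{2} = \left(-3\right)^{2} = 9$)
$- 47 \left(29 + C{\left(7 \right)}\right) = - 47 \left(29 + 9\right) = \left(-47\right) 38 = -1786$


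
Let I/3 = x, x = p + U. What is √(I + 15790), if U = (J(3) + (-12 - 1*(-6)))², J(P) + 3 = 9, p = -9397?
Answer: I*√12401 ≈ 111.36*I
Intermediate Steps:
J(P) = 6 (J(P) = -3 + 9 = 6)
U = 0 (U = (6 + (-12 - 1*(-6)))² = (6 + (-12 + 6))² = (6 - 6)² = 0² = 0)
x = -9397 (x = -9397 + 0 = -9397)
I = -28191 (I = 3*(-9397) = -28191)
√(I + 15790) = √(-28191 + 15790) = √(-12401) = I*√12401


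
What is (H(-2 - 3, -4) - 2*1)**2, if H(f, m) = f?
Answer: 49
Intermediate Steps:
(H(-2 - 3, -4) - 2*1)**2 = ((-2 - 3) - 2*1)**2 = (-5 - 2)**2 = (-7)**2 = 49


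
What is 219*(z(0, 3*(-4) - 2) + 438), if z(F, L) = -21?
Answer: 91323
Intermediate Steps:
219*(z(0, 3*(-4) - 2) + 438) = 219*(-21 + 438) = 219*417 = 91323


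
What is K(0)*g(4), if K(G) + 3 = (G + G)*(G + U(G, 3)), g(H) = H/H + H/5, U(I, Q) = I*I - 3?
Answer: -27/5 ≈ -5.4000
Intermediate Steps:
U(I, Q) = -3 + I² (U(I, Q) = I² - 3 = -3 + I²)
g(H) = 1 + H/5 (g(H) = 1 + H*(⅕) = 1 + H/5)
K(G) = -3 + 2*G*(-3 + G + G²) (K(G) = -3 + (G + G)*(G + (-3 + G²)) = -3 + (2*G)*(-3 + G + G²) = -3 + 2*G*(-3 + G + G²))
K(0)*g(4) = (-3 + 2*0² + 2*0*(-3 + 0²))*(1 + (⅕)*4) = (-3 + 2*0 + 2*0*(-3 + 0))*(1 + ⅘) = (-3 + 0 + 2*0*(-3))*(9/5) = (-3 + 0 + 0)*(9/5) = -3*9/5 = -27/5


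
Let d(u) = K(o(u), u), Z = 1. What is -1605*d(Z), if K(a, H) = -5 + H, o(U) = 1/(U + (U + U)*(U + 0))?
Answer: 6420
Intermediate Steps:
o(U) = 1/(U + 2*U²) (o(U) = 1/(U + (2*U)*U) = 1/(U + 2*U²))
d(u) = -5 + u
-1605*d(Z) = -1605*(-5 + 1) = -1605*(-4) = 6420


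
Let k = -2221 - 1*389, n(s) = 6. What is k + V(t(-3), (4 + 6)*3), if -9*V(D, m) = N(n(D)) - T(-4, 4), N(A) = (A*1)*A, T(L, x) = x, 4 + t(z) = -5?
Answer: -23522/9 ≈ -2613.6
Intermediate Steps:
t(z) = -9 (t(z) = -4 - 5 = -9)
N(A) = A² (N(A) = A*A = A²)
k = -2610 (k = -2221 - 389 = -2610)
V(D, m) = -32/9 (V(D, m) = -(6² - 1*4)/9 = -(36 - 4)/9 = -⅑*32 = -32/9)
k + V(t(-3), (4 + 6)*3) = -2610 - 32/9 = -23522/9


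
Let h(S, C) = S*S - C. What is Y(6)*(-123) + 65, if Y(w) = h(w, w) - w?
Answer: -2887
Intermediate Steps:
h(S, C) = S² - C
Y(w) = w² - 2*w (Y(w) = (w² - w) - w = w² - 2*w)
Y(6)*(-123) + 65 = (6*(-2 + 6))*(-123) + 65 = (6*4)*(-123) + 65 = 24*(-123) + 65 = -2952 + 65 = -2887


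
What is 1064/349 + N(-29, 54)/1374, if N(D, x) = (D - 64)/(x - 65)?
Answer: 5371251/1758262 ≈ 3.0549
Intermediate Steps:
N(D, x) = (-64 + D)/(-65 + x)
1064/349 + N(-29, 54)/1374 = 1064/349 + ((-64 - 29)/(-65 + 54))/1374 = 1064*(1/349) + (-93/(-11))*(1/1374) = 1064/349 - 1/11*(-93)*(1/1374) = 1064/349 + (93/11)*(1/1374) = 1064/349 + 31/5038 = 5371251/1758262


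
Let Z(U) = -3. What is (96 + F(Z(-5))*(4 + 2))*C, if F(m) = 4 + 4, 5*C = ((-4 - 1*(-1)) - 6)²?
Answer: 11664/5 ≈ 2332.8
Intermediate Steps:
C = 81/5 (C = ((-4 - 1*(-1)) - 6)²/5 = ((-4 + 1) - 6)²/5 = (-3 - 6)²/5 = (⅕)*(-9)² = (⅕)*81 = 81/5 ≈ 16.200)
F(m) = 8
(96 + F(Z(-5))*(4 + 2))*C = (96 + 8*(4 + 2))*(81/5) = (96 + 8*6)*(81/5) = (96 + 48)*(81/5) = 144*(81/5) = 11664/5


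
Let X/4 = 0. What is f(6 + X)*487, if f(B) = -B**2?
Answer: -17532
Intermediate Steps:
X = 0 (X = 4*0 = 0)
f(6 + X)*487 = -(6 + 0)**2*487 = -1*6**2*487 = -1*36*487 = -36*487 = -17532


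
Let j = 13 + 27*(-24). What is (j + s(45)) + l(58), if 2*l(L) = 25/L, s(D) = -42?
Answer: -78507/116 ≈ -676.78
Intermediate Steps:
j = -635 (j = 13 - 648 = -635)
l(L) = 25/(2*L) (l(L) = (25/L)/2 = 25/(2*L))
(j + s(45)) + l(58) = (-635 - 42) + (25/2)/58 = -677 + (25/2)*(1/58) = -677 + 25/116 = -78507/116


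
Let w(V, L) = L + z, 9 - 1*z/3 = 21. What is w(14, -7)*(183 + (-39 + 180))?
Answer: -13932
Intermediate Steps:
z = -36 (z = 27 - 3*21 = 27 - 63 = -36)
w(V, L) = -36 + L (w(V, L) = L - 36 = -36 + L)
w(14, -7)*(183 + (-39 + 180)) = (-36 - 7)*(183 + (-39 + 180)) = -43*(183 + 141) = -43*324 = -13932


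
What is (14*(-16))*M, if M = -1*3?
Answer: 672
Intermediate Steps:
M = -3
(14*(-16))*M = (14*(-16))*(-3) = -224*(-3) = 672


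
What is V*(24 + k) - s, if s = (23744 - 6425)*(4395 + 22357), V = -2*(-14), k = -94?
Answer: -463319848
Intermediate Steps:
V = 28
s = 463317888 (s = 17319*26752 = 463317888)
V*(24 + k) - s = 28*(24 - 94) - 1*463317888 = 28*(-70) - 463317888 = -1960 - 463317888 = -463319848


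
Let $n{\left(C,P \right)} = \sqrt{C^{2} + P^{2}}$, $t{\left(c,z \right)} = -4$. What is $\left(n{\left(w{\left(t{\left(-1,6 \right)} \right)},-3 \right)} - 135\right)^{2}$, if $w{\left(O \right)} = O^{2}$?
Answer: $\left(135 - \sqrt{265}\right)^{2} \approx 14095.0$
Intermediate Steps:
$\left(n{\left(w{\left(t{\left(-1,6 \right)} \right)},-3 \right)} - 135\right)^{2} = \left(\sqrt{\left(\left(-4\right)^{2}\right)^{2} + \left(-3\right)^{2}} - 135\right)^{2} = \left(\sqrt{16^{2} + 9} - 135\right)^{2} = \left(\sqrt{256 + 9} - 135\right)^{2} = \left(\sqrt{265} - 135\right)^{2} = \left(-135 + \sqrt{265}\right)^{2}$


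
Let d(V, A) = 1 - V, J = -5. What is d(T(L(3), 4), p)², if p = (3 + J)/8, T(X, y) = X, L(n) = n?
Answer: 4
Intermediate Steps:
p = -¼ (p = (3 - 5)/8 = -2*⅛ = -¼ ≈ -0.25000)
d(T(L(3), 4), p)² = (1 - 1*3)² = (1 - 3)² = (-2)² = 4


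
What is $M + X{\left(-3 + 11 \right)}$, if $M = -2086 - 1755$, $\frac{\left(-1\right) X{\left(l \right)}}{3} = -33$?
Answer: $-3742$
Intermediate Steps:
$X{\left(l \right)} = 99$ ($X{\left(l \right)} = \left(-3\right) \left(-33\right) = 99$)
$M = -3841$
$M + X{\left(-3 + 11 \right)} = -3841 + 99 = -3742$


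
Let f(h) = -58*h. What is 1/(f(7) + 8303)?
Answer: 1/7897 ≈ 0.00012663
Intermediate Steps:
1/(f(7) + 8303) = 1/(-58*7 + 8303) = 1/(-406 + 8303) = 1/7897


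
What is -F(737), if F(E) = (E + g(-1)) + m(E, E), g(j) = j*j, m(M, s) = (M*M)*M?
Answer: -400316291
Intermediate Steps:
m(M, s) = M³ (m(M, s) = M²*M = M³)
g(j) = j²
F(E) = 1 + E + E³ (F(E) = (E + (-1)²) + E³ = (E + 1) + E³ = (1 + E) + E³ = 1 + E + E³)
-F(737) = -(1 + 737 + 737³) = -(1 + 737 + 400315553) = -1*400316291 = -400316291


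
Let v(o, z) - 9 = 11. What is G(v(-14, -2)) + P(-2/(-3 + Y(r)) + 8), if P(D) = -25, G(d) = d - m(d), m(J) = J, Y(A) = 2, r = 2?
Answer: -25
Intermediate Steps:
v(o, z) = 20 (v(o, z) = 9 + 11 = 20)
G(d) = 0 (G(d) = d - d = 0)
G(v(-14, -2)) + P(-2/(-3 + Y(r)) + 8) = 0 - 25 = -25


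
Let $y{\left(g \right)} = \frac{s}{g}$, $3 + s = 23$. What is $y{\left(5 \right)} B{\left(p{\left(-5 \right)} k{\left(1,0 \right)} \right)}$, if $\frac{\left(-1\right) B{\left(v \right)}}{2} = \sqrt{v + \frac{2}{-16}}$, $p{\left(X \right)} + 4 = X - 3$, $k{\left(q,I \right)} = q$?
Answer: $- 2 i \sqrt{194} \approx - 27.857 i$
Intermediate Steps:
$s = 20$ ($s = -3 + 23 = 20$)
$p{\left(X \right)} = -7 + X$ ($p{\left(X \right)} = -4 + \left(X - 3\right) = -4 + \left(-3 + X\right) = -7 + X$)
$B{\left(v \right)} = - 2 \sqrt{- \frac{1}{8} + v}$ ($B{\left(v \right)} = - 2 \sqrt{v + \frac{2}{-16}} = - 2 \sqrt{v + 2 \left(- \frac{1}{16}\right)} = - 2 \sqrt{v - \frac{1}{8}} = - 2 \sqrt{- \frac{1}{8} + v}$)
$y{\left(g \right)} = \frac{20}{g}$
$y{\left(5 \right)} B{\left(p{\left(-5 \right)} k{\left(1,0 \right)} \right)} = \frac{20}{5} \left(- \frac{\sqrt{-2 + 16 \left(-7 - 5\right) 1}}{2}\right) = 20 \cdot \frac{1}{5} \left(- \frac{\sqrt{-2 + 16 \left(\left(-12\right) 1\right)}}{2}\right) = 4 \left(- \frac{\sqrt{-2 + 16 \left(-12\right)}}{2}\right) = 4 \left(- \frac{\sqrt{-2 - 192}}{2}\right) = 4 \left(- \frac{\sqrt{-194}}{2}\right) = 4 \left(- \frac{i \sqrt{194}}{2}\right) = - 2 i \sqrt{194}$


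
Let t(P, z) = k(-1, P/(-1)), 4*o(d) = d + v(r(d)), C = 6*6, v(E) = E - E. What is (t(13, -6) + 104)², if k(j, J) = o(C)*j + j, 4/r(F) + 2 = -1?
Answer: 8836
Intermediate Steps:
r(F) = -4/3 (r(F) = 4/(-2 - 1) = 4/(-3) = 4*(-⅓) = -4/3)
v(E) = 0
C = 36
o(d) = d/4 (o(d) = (d + 0)/4 = d/4)
k(j, J) = 10*j (k(j, J) = ((¼)*36)*j + j = 9*j + j = 10*j)
t(P, z) = -10 (t(P, z) = 10*(-1) = -10)
(t(13, -6) + 104)² = (-10 + 104)² = 94² = 8836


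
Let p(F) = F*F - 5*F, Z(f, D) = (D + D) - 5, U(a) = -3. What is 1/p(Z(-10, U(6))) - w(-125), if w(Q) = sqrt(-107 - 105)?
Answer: 1/176 - 2*I*sqrt(53) ≈ 0.0056818 - 14.56*I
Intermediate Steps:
Z(f, D) = -5 + 2*D (Z(f, D) = 2*D - 5 = -5 + 2*D)
w(Q) = 2*I*sqrt(53) (w(Q) = sqrt(-212) = 2*I*sqrt(53))
p(F) = F**2 - 5*F
1/p(Z(-10, U(6))) - w(-125) = 1/((-5 + 2*(-3))*(-5 + (-5 + 2*(-3)))) - 2*I*sqrt(53) = 1/((-5 - 6)*(-5 + (-5 - 6))) - 2*I*sqrt(53) = 1/(-11*(-5 - 11)) - 2*I*sqrt(53) = 1/(-11*(-16)) - 2*I*sqrt(53) = 1/176 - 2*I*sqrt(53)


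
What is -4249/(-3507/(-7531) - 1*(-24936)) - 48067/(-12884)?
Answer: 8614537533445/2419570402332 ≈ 3.5604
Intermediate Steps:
-4249/(-3507/(-7531) - 1*(-24936)) - 48067/(-12884) = -4249/(-3507*(-1/7531) + 24936) - 48067*(-1/12884) = -4249/(3507/7531 + 24936) + 48067/12884 = -4249/187796523/7531 + 48067/12884 = -4249*7531/187796523 + 48067/12884 = -31999219/187796523 + 48067/12884 = 8614537533445/2419570402332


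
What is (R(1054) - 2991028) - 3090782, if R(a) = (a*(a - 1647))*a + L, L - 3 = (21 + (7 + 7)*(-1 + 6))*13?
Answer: -664853812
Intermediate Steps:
L = 1186 (L = 3 + (21 + (7 + 7)*(-1 + 6))*13 = 3 + (21 + 14*5)*13 = 3 + (21 + 70)*13 = 3 + 91*13 = 3 + 1183 = 1186)
R(a) = 1186 + a²*(-1647 + a) (R(a) = (a*(a - 1647))*a + 1186 = (a*(-1647 + a))*a + 1186 = a²*(-1647 + a) + 1186 = 1186 + a²*(-1647 + a))
(R(1054) - 2991028) - 3090782 = ((1186 + 1054³ - 1647*1054²) - 2991028) - 3090782 = ((1186 + 1170905464 - 1647*1110916) - 2991028) - 3090782 = ((1186 + 1170905464 - 1829678652) - 2991028) - 3090782 = (-658772002 - 2991028) - 3090782 = -661763030 - 3090782 = -664853812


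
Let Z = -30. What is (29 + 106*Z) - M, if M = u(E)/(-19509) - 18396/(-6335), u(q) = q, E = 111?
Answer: -18561368864/5885215 ≈ -3153.9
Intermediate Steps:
M = 17056399/5885215 (M = 111/(-19509) - 18396/(-6335) = 111*(-1/19509) - 18396*(-1/6335) = -37/6503 + 2628/905 = 17056399/5885215 ≈ 2.8982)
(29 + 106*Z) - M = (29 + 106*(-30)) - 1*17056399/5885215 = (29 - 3180) - 17056399/5885215 = -3151 - 17056399/5885215 = -18561368864/5885215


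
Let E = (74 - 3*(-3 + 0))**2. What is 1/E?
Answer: 1/6889 ≈ 0.00014516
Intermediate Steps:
E = 6889 (E = (74 - 3*(-3))**2 = (74 + 9)**2 = 83**2 = 6889)
1/E = 1/6889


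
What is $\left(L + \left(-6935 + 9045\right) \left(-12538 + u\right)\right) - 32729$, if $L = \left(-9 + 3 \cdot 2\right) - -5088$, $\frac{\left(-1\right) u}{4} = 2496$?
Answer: $-47549064$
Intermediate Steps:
$u = -9984$ ($u = \left(-4\right) 2496 = -9984$)
$L = 5085$ ($L = \left(-9 + 6\right) + 5088 = -3 + 5088 = 5085$)
$\left(L + \left(-6935 + 9045\right) \left(-12538 + u\right)\right) - 32729 = \left(5085 + \left(-6935 + 9045\right) \left(-12538 - 9984\right)\right) - 32729 = \left(5085 + 2110 \left(-22522\right)\right) - 32729 = \left(5085 - 47521420\right) - 32729 = -47516335 - 32729 = -47549064$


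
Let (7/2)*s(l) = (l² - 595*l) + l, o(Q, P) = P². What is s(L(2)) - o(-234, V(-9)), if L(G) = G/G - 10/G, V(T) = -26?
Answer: 52/7 ≈ 7.4286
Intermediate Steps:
L(G) = 1 - 10/G
s(l) = -1188*l/7 + 2*l²/7 (s(l) = 2*((l² - 595*l) + l)/7 = 2*(l² - 594*l)/7 = -1188*l/7 + 2*l²/7)
s(L(2)) - o(-234, V(-9)) = 2*((-10 + 2)/2)*(-594 + (-10 + 2)/2)/7 - 1*(-26)² = 2*((½)*(-8))*(-594 + (½)*(-8))/7 - 1*676 = (2/7)*(-4)*(-594 - 4) - 676 = (2/7)*(-4)*(-598) - 676 = 4784/7 - 676 = 52/7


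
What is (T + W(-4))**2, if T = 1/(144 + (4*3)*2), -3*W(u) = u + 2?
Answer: 12769/28224 ≈ 0.45242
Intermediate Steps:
W(u) = -2/3 - u/3 (W(u) = -(u + 2)/3 = -(2 + u)/3 = -2/3 - u/3)
T = 1/168 (T = 1/(144 + 12*2) = 1/(144 + 24) = 1/168 ≈ 0.0059524)
(T + W(-4))**2 = (1/168 + (-2/3 - 1/3*(-4)))**2 = (1/168 + (-2/3 + 4/3))**2 = (1/168 + 2/3)**2 = (113/168)**2 = 12769/28224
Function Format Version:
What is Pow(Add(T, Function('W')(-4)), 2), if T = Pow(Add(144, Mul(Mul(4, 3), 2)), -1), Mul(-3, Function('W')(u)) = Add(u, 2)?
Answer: Rational(12769, 28224) ≈ 0.45242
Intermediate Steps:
Function('W')(u) = Add(Rational(-2, 3), Mul(Rational(-1, 3), u)) (Function('W')(u) = Mul(Rational(-1, 3), Add(u, 2)) = Mul(Rational(-1, 3), Add(2, u)) = Add(Rational(-2, 3), Mul(Rational(-1, 3), u)))
T = Rational(1, 168) (T = Pow(Add(144, Mul(12, 2)), -1) = Pow(Add(144, 24), -1) = Pow(168, -1) = Rational(1, 168) ≈ 0.0059524)
Pow(Add(T, Function('W')(-4)), 2) = Pow(Add(Rational(1, 168), Add(Rational(-2, 3), Mul(Rational(-1, 3), -4))), 2) = Pow(Add(Rational(1, 168), Add(Rational(-2, 3), Rational(4, 3))), 2) = Pow(Add(Rational(1, 168), Rational(2, 3)), 2) = Pow(Rational(113, 168), 2) = Rational(12769, 28224)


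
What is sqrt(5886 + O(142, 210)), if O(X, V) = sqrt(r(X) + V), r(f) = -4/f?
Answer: sqrt(29671326 + 142*sqrt(264617))/71 ≈ 76.815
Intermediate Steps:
O(X, V) = sqrt(V - 4/X) (O(X, V) = sqrt(-4/X + V) = sqrt(V - 4/X))
sqrt(5886 + O(142, 210)) = sqrt(5886 + sqrt(210 - 4/142)) = sqrt(5886 + sqrt(210 - 4*1/142)) = sqrt(5886 + sqrt(210 - 2/71)) = sqrt(5886 + sqrt(14908/71)) = sqrt(5886 + 2*sqrt(264617)/71)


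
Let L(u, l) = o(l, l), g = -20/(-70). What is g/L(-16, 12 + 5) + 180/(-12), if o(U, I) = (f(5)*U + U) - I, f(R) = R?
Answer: -8923/595 ≈ -14.997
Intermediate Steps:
g = 2/7 (g = -20*(-1/70) = 2/7 ≈ 0.28571)
o(U, I) = -I + 6*U (o(U, I) = (5*U + U) - I = 6*U - I = -I + 6*U)
L(u, l) = 5*l (L(u, l) = -l + 6*l = 5*l)
g/L(-16, 12 + 5) + 180/(-12) = 2/(7*((5*(12 + 5)))) + 180/(-12) = 2/(7*((5*17))) + 180*(-1/12) = (2/7)/85 - 15 = (2/7)*(1/85) - 15 = 2/595 - 15 = -8923/595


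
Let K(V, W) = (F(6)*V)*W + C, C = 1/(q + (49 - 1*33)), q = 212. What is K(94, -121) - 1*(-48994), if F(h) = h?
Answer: -4388999/228 ≈ -19250.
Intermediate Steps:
C = 1/228 (C = 1/(212 + (49 - 1*33)) = 1/(212 + (49 - 33)) = 1/(212 + 16) = 1/228 ≈ 0.0043860)
K(V, W) = 1/228 + 6*V*W (K(V, W) = (6*V)*W + 1/228 = 6*V*W + 1/228 = 1/228 + 6*V*W)
K(94, -121) - 1*(-48994) = (1/228 + 6*94*(-121)) - 1*(-48994) = (1/228 - 68244) + 48994 = -15559631/228 + 48994 = -4388999/228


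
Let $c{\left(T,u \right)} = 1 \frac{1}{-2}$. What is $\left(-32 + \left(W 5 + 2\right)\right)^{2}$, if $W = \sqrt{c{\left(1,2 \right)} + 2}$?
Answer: $\frac{1875}{2} - 150 \sqrt{6} \approx 570.08$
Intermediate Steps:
$c{\left(T,u \right)} = - \frac{1}{2}$ ($c{\left(T,u \right)} = 1 \left(- \frac{1}{2}\right) = - \frac{1}{2}$)
$W = \frac{\sqrt{6}}{2}$ ($W = \sqrt{- \frac{1}{2} + 2} = \sqrt{\frac{3}{2}} = \frac{\sqrt{6}}{2} \approx 1.2247$)
$\left(-32 + \left(W 5 + 2\right)\right)^{2} = \left(-32 + \left(\frac{\sqrt{6}}{2} \cdot 5 + 2\right)\right)^{2} = \left(-32 + \left(\frac{5 \sqrt{6}}{2} + 2\right)\right)^{2} = \left(-32 + \left(2 + \frac{5 \sqrt{6}}{2}\right)\right)^{2} = \left(-30 + \frac{5 \sqrt{6}}{2}\right)^{2}$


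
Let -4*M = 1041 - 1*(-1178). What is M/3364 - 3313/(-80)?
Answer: 1387569/33640 ≈ 41.248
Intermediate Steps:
M = -2219/4 (M = -(1041 - 1*(-1178))/4 = -(1041 + 1178)/4 = -¼*2219 = -2219/4 ≈ -554.75)
M/3364 - 3313/(-80) = -2219/4/3364 - 3313/(-80) = -2219/4*1/3364 - 3313*(-1/80) = -2219/13456 + 3313/80 = 1387569/33640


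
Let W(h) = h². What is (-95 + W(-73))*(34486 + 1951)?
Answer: 190711258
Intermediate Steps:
(-95 + W(-73))*(34486 + 1951) = (-95 + (-73)²)*(34486 + 1951) = (-95 + 5329)*36437 = 5234*36437 = 190711258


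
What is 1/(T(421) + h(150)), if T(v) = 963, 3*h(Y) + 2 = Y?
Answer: 3/3037 ≈ 0.00098782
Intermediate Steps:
h(Y) = -⅔ + Y/3
1/(T(421) + h(150)) = 1/(963 + (-⅔ + (⅓)*150)) = 1/(963 + (-⅔ + 50)) = 1/(963 + 148/3) = 1/(3037/3) = 3/3037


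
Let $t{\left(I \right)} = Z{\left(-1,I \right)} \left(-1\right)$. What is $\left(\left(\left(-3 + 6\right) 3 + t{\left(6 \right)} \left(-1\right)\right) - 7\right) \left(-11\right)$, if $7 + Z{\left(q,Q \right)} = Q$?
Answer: $-11$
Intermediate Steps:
$Z{\left(q,Q \right)} = -7 + Q$
$t{\left(I \right)} = 7 - I$ ($t{\left(I \right)} = \left(-7 + I\right) \left(-1\right) = 7 - I$)
$\left(\left(\left(-3 + 6\right) 3 + t{\left(6 \right)} \left(-1\right)\right) - 7\right) \left(-11\right) = \left(\left(\left(-3 + 6\right) 3 + \left(7 - 6\right) \left(-1\right)\right) - 7\right) \left(-11\right) = \left(\left(3 \cdot 3 + \left(7 - 6\right) \left(-1\right)\right) - 7\right) \left(-11\right) = \left(\left(9 + 1 \left(-1\right)\right) - 7\right) \left(-11\right) = \left(\left(9 - 1\right) - 7\right) \left(-11\right) = \left(8 - 7\right) \left(-11\right) = 1 \left(-11\right) = -11$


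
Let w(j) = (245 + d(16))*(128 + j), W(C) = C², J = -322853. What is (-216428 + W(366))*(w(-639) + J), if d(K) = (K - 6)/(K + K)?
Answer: 73929168807/2 ≈ 3.6965e+10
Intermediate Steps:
d(K) = (-6 + K)/(2*K) (d(K) = (-6 + K)/((2*K)) = (-6 + K)*(1/(2*K)) = (-6 + K)/(2*K))
w(j) = 31400 + 3925*j/16 (w(j) = (245 + (½)*(-6 + 16)/16)*(128 + j) = (245 + (½)*(1/16)*10)*(128 + j) = (245 + 5/16)*(128 + j) = 3925*(128 + j)/16 = 31400 + 3925*j/16)
(-216428 + W(366))*(w(-639) + J) = (-216428 + 366²)*((31400 + (3925/16)*(-639)) - 322853) = (-216428 + 133956)*((31400 - 2508075/16) - 322853) = -82472*(-2005675/16 - 322853) = -82472*(-7171323/16) = 73929168807/2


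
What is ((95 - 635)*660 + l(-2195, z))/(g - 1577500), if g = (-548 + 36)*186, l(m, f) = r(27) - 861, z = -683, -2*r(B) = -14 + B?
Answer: 714535/3345464 ≈ 0.21358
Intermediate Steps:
r(B) = 7 - B/2 (r(B) = -(-14 + B)/2 = 7 - B/2)
l(m, f) = -1735/2 (l(m, f) = (7 - 1/2*27) - 861 = (7 - 27/2) - 861 = -13/2 - 861 = -1735/2)
g = -95232 (g = -512*186 = -95232)
((95 - 635)*660 + l(-2195, z))/(g - 1577500) = ((95 - 635)*660 - 1735/2)/(-95232 - 1577500) = (-540*660 - 1735/2)/(-1672732) = (-356400 - 1735/2)*(-1/1672732) = -714535/2*(-1/1672732) = 714535/3345464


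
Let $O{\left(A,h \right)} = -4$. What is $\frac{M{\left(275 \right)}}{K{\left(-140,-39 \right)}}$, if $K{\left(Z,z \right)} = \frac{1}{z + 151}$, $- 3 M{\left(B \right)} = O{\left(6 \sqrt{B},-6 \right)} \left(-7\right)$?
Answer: $- \frac{3136}{3} \approx -1045.3$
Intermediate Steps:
$M{\left(B \right)} = - \frac{28}{3}$ ($M{\left(B \right)} = - \frac{\left(-4\right) \left(-7\right)}{3} = \left(- \frac{1}{3}\right) 28 = - \frac{28}{3}$)
$K{\left(Z,z \right)} = \frac{1}{151 + z}$
$\frac{M{\left(275 \right)}}{K{\left(-140,-39 \right)}} = - \frac{28}{3 \frac{1}{151 - 39}} = - \frac{28}{3 \cdot \frac{1}{112}} = - \frac{28 \frac{1}{\frac{1}{112}}}{3} = \left(- \frac{28}{3}\right) 112 = - \frac{3136}{3}$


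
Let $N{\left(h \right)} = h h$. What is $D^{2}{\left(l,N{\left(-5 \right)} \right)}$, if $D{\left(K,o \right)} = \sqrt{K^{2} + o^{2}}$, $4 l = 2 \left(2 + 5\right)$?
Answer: $\frac{2549}{4} \approx 637.25$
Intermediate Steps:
$N{\left(h \right)} = h^{2}$
$l = \frac{7}{2}$ ($l = \frac{2 \left(2 + 5\right)}{4} = \frac{2 \cdot 7}{4} = \frac{1}{4} \cdot 14 = \frac{7}{2} \approx 3.5$)
$D^{2}{\left(l,N{\left(-5 \right)} \right)} = \left(\sqrt{\left(\frac{7}{2}\right)^{2} + \left(\left(-5\right)^{2}\right)^{2}}\right)^{2} = \left(\sqrt{\frac{49}{4} + 25^{2}}\right)^{2} = \left(\sqrt{\frac{49}{4} + 625}\right)^{2} = \left(\sqrt{\frac{2549}{4}}\right)^{2} = \left(\frac{\sqrt{2549}}{2}\right)^{2} = \frac{2549}{4}$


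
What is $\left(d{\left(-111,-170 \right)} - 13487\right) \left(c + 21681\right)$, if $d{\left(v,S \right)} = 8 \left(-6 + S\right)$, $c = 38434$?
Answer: $-895412925$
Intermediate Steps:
$d{\left(v,S \right)} = -48 + 8 S$
$\left(d{\left(-111,-170 \right)} - 13487\right) \left(c + 21681\right) = \left(\left(-48 + 8 \left(-170\right)\right) - 13487\right) \left(38434 + 21681\right) = \left(\left(-48 - 1360\right) - 13487\right) 60115 = \left(-1408 - 13487\right) 60115 = \left(-14895\right) 60115 = -895412925$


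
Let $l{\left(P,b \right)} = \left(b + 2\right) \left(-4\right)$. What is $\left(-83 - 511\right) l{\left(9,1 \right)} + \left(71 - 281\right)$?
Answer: $6918$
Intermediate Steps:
$l{\left(P,b \right)} = -8 - 4 b$ ($l{\left(P,b \right)} = \left(2 + b\right) \left(-4\right) = -8 - 4 b$)
$\left(-83 - 511\right) l{\left(9,1 \right)} + \left(71 - 281\right) = \left(-83 - 511\right) \left(-8 - 4\right) + \left(71 - 281\right) = - 594 \left(-8 - 4\right) + \left(71 - 281\right) = \left(-594\right) \left(-12\right) - 210 = 7128 - 210 = 6918$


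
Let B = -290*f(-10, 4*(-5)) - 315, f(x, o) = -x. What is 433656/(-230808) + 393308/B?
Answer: -3840534871/30918655 ≈ -124.21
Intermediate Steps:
B = -3215 (B = -(-290)*(-10) - 315 = -290*10 - 315 = -2900 - 315 = -3215)
433656/(-230808) + 393308/B = 433656/(-230808) + 393308/(-3215) = 433656*(-1/230808) + 393308*(-1/3215) = -18069/9617 - 393308/3215 = -3840534871/30918655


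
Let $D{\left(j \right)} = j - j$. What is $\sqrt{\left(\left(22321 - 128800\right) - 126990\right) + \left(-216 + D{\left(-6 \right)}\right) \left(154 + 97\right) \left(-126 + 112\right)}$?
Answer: $3 \sqrt{58395} \approx 724.95$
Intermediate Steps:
$D{\left(j \right)} = 0$
$\sqrt{\left(\left(22321 - 128800\right) - 126990\right) + \left(-216 + D{\left(-6 \right)}\right) \left(154 + 97\right) \left(-126 + 112\right)} = \sqrt{\left(\left(22321 - 128800\right) - 126990\right) + \left(-216 + 0\right) \left(154 + 97\right) \left(-126 + 112\right)} = \sqrt{\left(-106479 - 126990\right) - 216 \cdot 251 \left(-14\right)} = \sqrt{-233469 - -759024} = \sqrt{-233469 + 759024} = \sqrt{525555} = 3 \sqrt{58395}$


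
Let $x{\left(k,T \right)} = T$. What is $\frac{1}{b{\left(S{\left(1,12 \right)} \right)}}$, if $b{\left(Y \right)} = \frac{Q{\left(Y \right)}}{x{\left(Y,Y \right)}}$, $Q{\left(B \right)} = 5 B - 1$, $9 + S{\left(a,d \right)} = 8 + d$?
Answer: $\frac{11}{54} \approx 0.2037$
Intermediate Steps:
$S{\left(a,d \right)} = -1 + d$ ($S{\left(a,d \right)} = -9 + \left(8 + d\right) = -1 + d$)
$Q{\left(B \right)} = -1 + 5 B$
$b{\left(Y \right)} = \frac{-1 + 5 Y}{Y}$
$\frac{1}{b{\left(S{\left(1,12 \right)} \right)}} = \frac{1}{5 - \frac{1}{-1 + 12}} = \frac{1}{5 - \frac{1}{11}} = \frac{1}{\frac{54}{11}} = \frac{11}{54}$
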